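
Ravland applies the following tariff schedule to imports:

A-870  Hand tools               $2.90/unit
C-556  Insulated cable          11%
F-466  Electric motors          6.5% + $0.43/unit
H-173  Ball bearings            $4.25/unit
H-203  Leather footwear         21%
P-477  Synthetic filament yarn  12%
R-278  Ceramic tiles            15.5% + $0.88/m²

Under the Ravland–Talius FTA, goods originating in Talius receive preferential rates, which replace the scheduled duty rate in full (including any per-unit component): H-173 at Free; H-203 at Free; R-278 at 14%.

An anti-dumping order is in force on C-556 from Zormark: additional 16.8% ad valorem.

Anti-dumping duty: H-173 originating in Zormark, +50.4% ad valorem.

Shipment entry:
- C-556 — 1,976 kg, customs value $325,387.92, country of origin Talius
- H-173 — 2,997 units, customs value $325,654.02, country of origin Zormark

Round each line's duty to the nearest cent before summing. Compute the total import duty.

Line 1 (C-556, Talius, 1,976 kg, $325,387.92):
Base rate for C-556 is 11%.
Origin Talius is the FTA partner but C-556 is not on the preference list; base rate stands.
The additional-duty order on C-556 targets Zormark, not Talius; it does not apply.
Duty = $325,387.92 × 11% = $35,792.67.
Line 2 (H-173, Zormark, 2,997 units, $325,654.02):
Base rate for H-173 is $4.25/unit.
H-173 has an FTA preferential rate, but origin Zormark is not Talius; base rate stands.
Additional duty on H-173 from Zormark: +50.4% ad valorem. Applied ad valorem rate = 50.4%.
Duty = $325,654.02 × 50.4% + 2,997 × $4.25 = $176,866.88.
Total = $35,792.67 + $176,866.88 = $212,659.55.

$212,659.55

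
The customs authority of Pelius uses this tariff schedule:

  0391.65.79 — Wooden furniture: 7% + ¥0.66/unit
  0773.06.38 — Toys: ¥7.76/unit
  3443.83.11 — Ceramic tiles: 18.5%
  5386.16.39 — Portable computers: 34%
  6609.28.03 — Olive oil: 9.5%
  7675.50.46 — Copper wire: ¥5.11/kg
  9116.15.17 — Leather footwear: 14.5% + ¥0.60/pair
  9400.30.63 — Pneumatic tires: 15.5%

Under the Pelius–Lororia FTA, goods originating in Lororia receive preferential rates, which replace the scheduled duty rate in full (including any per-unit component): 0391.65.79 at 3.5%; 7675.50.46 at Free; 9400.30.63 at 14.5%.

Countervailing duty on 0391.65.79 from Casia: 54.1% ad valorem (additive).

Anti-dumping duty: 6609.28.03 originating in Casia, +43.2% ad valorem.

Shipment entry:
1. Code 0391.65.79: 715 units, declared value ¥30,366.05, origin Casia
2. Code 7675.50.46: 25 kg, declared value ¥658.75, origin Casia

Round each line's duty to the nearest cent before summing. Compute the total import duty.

Line 1 (0391.65.79, Casia, 715 units, ¥30,366.05):
Base rate for 0391.65.79 is 7% + ¥0.66/unit.
0391.65.79 has an FTA preferential rate, but origin Casia is not Lororia; base rate stands.
Additional duty on 0391.65.79 from Casia: +54.1%. Applied ad valorem rate: 7% + 54.1% = 61.1%.
Duty = ¥30,366.05 × 61.1% + 715 × ¥0.66 = ¥19,025.56.
Line 2 (7675.50.46, Casia, 25 kg, ¥658.75):
Base rate for 7675.50.46 is ¥5.11/kg.
7675.50.46 has an FTA preferential rate, but origin Casia is not Lororia; base rate stands.
Duty = 25 × ¥5.11 = ¥127.75.
Total = ¥19,025.56 + ¥127.75 = ¥19,153.31.

¥19,153.31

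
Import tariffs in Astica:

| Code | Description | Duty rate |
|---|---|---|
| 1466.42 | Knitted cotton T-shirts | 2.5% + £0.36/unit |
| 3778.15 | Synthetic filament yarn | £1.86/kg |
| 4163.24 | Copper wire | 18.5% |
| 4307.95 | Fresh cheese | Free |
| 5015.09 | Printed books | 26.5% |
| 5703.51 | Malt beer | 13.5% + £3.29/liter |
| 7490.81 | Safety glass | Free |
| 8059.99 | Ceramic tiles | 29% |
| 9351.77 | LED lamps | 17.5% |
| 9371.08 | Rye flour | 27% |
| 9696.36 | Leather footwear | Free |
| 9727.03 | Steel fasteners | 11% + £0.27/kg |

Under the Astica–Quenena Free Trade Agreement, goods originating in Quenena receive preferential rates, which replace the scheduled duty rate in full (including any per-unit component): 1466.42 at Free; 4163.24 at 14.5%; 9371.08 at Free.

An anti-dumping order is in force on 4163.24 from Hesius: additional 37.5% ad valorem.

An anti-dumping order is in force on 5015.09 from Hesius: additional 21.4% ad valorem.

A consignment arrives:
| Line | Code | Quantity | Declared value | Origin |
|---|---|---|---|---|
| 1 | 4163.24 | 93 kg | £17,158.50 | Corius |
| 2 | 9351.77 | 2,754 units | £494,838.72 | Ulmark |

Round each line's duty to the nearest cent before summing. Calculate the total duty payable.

Line 1 (4163.24, Corius, 93 kg, £17,158.50):
Base rate for 4163.24 is 18.5%.
4163.24 has an FTA preferential rate, but origin Corius is not Quenena; base rate stands.
The additional-duty order on 4163.24 targets Hesius, not Corius; it does not apply.
Duty = £17,158.50 × 18.5% = £3,174.32.
Line 2 (9351.77, Ulmark, 2,754 units, £494,838.72):
Base rate for 9351.77 is 17.5%.
Duty = £494,838.72 × 17.5% = £86,596.78.
Total = £3,174.32 + £86,596.78 = £89,771.10.

£89,771.10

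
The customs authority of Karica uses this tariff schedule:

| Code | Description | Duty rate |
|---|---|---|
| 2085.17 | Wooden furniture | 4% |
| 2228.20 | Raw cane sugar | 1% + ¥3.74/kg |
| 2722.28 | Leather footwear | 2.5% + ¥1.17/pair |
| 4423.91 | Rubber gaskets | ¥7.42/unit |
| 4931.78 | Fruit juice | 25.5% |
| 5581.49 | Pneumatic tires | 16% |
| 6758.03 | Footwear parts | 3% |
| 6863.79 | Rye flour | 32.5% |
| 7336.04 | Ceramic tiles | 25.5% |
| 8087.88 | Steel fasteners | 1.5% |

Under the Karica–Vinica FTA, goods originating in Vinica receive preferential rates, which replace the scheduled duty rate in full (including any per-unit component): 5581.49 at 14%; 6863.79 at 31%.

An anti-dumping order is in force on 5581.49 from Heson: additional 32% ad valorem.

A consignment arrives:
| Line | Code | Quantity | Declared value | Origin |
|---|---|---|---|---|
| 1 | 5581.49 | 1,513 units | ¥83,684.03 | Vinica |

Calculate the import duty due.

Line 1 (5581.49, Vinica, 1,513 units, ¥83,684.03):
Base rate for 5581.49 is 16%.
Origin Vinica qualifies under the Karica–Vinica agreement and 5581.49 is covered: preferential rate 14% applies instead.
The additional-duty order on 5581.49 targets Heson, not Vinica; it does not apply.
Duty = ¥83,684.03 × 14% = ¥11,715.76.

¥11,715.76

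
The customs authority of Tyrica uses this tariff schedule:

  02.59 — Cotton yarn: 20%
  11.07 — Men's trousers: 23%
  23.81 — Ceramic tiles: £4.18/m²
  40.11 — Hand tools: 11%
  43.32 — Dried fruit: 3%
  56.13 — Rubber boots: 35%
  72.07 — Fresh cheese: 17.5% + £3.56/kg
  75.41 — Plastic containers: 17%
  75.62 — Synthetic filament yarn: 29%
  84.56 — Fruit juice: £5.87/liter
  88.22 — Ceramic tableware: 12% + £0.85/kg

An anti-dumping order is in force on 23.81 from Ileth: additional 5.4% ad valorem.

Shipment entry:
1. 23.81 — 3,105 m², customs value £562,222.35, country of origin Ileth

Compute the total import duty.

£43,338.91

Line 1 (23.81, Ileth, 3,105 m², £562,222.35):
Base rate for 23.81 is £4.18/m².
Additional duty on 23.81 from Ileth: +5.4% ad valorem. Applied ad valorem rate = 5.4%.
Duty = £562,222.35 × 5.4% + 3,105 × £4.18 = £43,338.91.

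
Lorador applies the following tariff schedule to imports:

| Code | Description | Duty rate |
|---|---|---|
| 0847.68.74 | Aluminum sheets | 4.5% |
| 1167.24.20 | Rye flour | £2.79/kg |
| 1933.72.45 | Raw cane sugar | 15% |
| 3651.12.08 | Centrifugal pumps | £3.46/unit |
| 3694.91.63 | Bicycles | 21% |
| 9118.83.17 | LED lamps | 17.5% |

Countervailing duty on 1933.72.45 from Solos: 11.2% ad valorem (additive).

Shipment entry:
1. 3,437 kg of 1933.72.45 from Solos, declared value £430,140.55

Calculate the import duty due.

£112,696.82

Line 1 (1933.72.45, Solos, 3,437 kg, £430,140.55):
Base rate for 1933.72.45 is 15%.
Additional duty on 1933.72.45 from Solos: +11.2%. Applied ad valorem rate: 15% + 11.2% = 26.2%.
Duty = £430,140.55 × 26.2% = £112,696.82.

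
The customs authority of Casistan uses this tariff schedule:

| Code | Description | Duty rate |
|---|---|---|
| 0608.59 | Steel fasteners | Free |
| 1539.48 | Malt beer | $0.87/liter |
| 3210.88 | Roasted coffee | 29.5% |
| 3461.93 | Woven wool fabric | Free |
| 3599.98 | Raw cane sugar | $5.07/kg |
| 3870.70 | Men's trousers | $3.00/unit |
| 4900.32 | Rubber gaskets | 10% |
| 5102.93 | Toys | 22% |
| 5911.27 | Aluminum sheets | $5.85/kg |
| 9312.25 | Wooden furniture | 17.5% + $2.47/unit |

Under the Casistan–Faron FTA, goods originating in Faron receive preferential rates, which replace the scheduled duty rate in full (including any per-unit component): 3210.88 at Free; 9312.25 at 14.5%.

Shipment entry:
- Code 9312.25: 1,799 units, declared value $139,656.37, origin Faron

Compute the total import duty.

Line 1 (9312.25, Faron, 1,799 units, $139,656.37):
Base rate for 9312.25 is 17.5% + $2.47/unit.
Origin Faron qualifies under the Casistan–Faron agreement and 9312.25 is covered: preferential rate 14.5% applies instead.
Duty = $139,656.37 × 14.5% = $20,250.17.

$20,250.17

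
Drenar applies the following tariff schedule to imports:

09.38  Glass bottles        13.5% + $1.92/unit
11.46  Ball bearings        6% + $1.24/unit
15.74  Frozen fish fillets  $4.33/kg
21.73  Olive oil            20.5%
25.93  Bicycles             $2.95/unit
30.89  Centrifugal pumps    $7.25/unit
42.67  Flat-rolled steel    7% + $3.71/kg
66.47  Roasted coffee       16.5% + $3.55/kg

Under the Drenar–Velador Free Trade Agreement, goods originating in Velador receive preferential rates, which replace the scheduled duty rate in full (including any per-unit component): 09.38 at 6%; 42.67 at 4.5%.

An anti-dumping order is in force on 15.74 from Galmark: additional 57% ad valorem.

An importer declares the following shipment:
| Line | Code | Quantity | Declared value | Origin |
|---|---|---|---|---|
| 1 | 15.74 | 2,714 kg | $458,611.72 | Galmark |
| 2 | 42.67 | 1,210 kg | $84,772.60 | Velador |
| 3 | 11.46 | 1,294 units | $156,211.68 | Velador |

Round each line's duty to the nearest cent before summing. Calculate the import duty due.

$287,952.33

Line 1 (15.74, Galmark, 2,714 kg, $458,611.72):
Base rate for 15.74 is $4.33/kg.
Additional duty on 15.74 from Galmark: +57% ad valorem. Applied ad valorem rate = 57%.
Duty = $458,611.72 × 57% + 2,714 × $4.33 = $273,160.30.
Line 2 (42.67, Velador, 1,210 kg, $84,772.60):
Base rate for 42.67 is 7% + $3.71/kg.
Origin Velador qualifies under the Drenar–Velador agreement and 42.67 is covered: preferential rate 4.5% applies instead.
Duty = $84,772.60 × 4.5% = $3,814.77.
Line 3 (11.46, Velador, 1,294 units, $156,211.68):
Base rate for 11.46 is 6% + $1.24/unit.
Origin Velador is the FTA partner but 11.46 is not on the preference list; base rate stands.
Duty = $156,211.68 × 6% + 1,294 × $1.24 = $10,977.26.
Total = $273,160.30 + $3,814.77 + $10,977.26 = $287,952.33.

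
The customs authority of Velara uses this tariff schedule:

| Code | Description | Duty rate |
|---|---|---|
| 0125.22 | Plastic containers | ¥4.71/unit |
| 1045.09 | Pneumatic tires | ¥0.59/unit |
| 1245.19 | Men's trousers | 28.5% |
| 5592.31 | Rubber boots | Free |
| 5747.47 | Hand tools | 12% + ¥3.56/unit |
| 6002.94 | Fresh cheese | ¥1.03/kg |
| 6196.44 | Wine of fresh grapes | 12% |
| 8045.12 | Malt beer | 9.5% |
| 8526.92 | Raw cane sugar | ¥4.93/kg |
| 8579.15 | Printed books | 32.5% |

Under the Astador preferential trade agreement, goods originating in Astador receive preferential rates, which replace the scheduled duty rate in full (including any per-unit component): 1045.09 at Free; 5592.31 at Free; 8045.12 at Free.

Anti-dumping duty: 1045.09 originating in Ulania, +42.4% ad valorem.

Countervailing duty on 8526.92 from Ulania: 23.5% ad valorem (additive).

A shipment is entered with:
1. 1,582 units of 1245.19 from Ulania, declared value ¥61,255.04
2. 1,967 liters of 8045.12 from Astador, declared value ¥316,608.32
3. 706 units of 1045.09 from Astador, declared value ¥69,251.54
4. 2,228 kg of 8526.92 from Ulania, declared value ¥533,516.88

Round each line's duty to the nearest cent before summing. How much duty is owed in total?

¥153,818.20

Line 1 (1245.19, Ulania, 1,582 units, ¥61,255.04):
Base rate for 1245.19 is 28.5%.
Duty = ¥61,255.04 × 28.5% = ¥17,457.69.
Line 2 (8045.12, Astador, 1,967 liters, ¥316,608.32):
Base rate for 8045.12 is 9.5%.
Origin Astador qualifies under the Velara–Astador agreement and 8045.12 is covered: preferential rate Free applies instead.
Duty = ¥316,608.32 × 0% = ¥0.00.
Line 3 (1045.09, Astador, 706 units, ¥69,251.54):
Base rate for 1045.09 is ¥0.59/unit.
Origin Astador qualifies under the Velara–Astador agreement and 1045.09 is covered: preferential rate Free applies instead.
The additional-duty order on 1045.09 targets Ulania, not Astador; it does not apply.
Duty = ¥69,251.54 × 0% = ¥0.00.
Line 4 (8526.92, Ulania, 2,228 kg, ¥533,516.88):
Base rate for 8526.92 is ¥4.93/kg.
Additional duty on 8526.92 from Ulania: +23.5% ad valorem. Applied ad valorem rate = 23.5%.
Duty = ¥533,516.88 × 23.5% + 2,228 × ¥4.93 = ¥136,360.51.
Total = ¥17,457.69 + ¥0.00 + ¥0.00 + ¥136,360.51 = ¥153,818.20.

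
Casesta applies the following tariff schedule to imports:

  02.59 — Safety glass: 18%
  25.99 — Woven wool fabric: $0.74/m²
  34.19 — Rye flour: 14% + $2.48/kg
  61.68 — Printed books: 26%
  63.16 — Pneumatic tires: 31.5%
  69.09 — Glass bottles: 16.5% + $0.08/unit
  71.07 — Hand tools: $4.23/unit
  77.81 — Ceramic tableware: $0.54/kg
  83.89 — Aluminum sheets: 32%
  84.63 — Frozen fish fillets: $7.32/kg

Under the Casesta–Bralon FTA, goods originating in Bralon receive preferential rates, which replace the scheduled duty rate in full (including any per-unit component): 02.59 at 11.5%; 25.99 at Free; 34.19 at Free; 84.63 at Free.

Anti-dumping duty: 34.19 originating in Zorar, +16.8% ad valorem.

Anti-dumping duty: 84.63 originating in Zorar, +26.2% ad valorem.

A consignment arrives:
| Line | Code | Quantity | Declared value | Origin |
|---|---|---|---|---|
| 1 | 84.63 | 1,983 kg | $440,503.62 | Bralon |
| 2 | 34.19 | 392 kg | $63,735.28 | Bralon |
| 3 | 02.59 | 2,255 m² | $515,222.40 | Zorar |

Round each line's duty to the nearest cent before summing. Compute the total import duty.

Line 1 (84.63, Bralon, 1,983 kg, $440,503.62):
Base rate for 84.63 is $7.32/kg.
Origin Bralon qualifies under the Casesta–Bralon agreement and 84.63 is covered: preferential rate Free applies instead.
The additional-duty order on 84.63 targets Zorar, not Bralon; it does not apply.
Duty = $440,503.62 × 0% = $0.00.
Line 2 (34.19, Bralon, 392 kg, $63,735.28):
Base rate for 34.19 is 14% + $2.48/kg.
Origin Bralon qualifies under the Casesta–Bralon agreement and 34.19 is covered: preferential rate Free applies instead.
The additional-duty order on 34.19 targets Zorar, not Bralon; it does not apply.
Duty = $63,735.28 × 0% = $0.00.
Line 3 (02.59, Zorar, 2,255 m², $515,222.40):
Base rate for 02.59 is 18%.
02.59 has an FTA preferential rate, but origin Zorar is not Bralon; base rate stands.
Duty = $515,222.40 × 18% = $92,740.03.
Total = $0.00 + $0.00 + $92,740.03 = $92,740.03.

$92,740.03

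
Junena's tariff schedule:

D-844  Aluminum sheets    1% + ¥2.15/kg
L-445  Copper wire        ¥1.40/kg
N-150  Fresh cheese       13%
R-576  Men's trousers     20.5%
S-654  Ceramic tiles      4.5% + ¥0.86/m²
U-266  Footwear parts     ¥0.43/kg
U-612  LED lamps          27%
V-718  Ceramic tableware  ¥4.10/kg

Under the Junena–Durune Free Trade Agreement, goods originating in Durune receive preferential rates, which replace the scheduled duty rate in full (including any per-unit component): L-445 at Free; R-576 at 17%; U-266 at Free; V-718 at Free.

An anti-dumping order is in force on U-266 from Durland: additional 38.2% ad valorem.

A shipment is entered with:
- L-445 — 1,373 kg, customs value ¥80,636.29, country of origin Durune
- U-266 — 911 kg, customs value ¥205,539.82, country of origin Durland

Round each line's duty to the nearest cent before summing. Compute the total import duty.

Line 1 (L-445, Durune, 1,373 kg, ¥80,636.29):
Base rate for L-445 is ¥1.40/kg.
Origin Durune qualifies under the Junena–Durune agreement and L-445 is covered: preferential rate Free applies instead.
Duty = ¥80,636.29 × 0% = ¥0.00.
Line 2 (U-266, Durland, 911 kg, ¥205,539.82):
Base rate for U-266 is ¥0.43/kg.
U-266 has an FTA preferential rate, but origin Durland is not Durune; base rate stands.
Additional duty on U-266 from Durland: +38.2% ad valorem. Applied ad valorem rate = 38.2%.
Duty = ¥205,539.82 × 38.2% + 911 × ¥0.43 = ¥78,907.94.
Total = ¥0.00 + ¥78,907.94 = ¥78,907.94.

¥78,907.94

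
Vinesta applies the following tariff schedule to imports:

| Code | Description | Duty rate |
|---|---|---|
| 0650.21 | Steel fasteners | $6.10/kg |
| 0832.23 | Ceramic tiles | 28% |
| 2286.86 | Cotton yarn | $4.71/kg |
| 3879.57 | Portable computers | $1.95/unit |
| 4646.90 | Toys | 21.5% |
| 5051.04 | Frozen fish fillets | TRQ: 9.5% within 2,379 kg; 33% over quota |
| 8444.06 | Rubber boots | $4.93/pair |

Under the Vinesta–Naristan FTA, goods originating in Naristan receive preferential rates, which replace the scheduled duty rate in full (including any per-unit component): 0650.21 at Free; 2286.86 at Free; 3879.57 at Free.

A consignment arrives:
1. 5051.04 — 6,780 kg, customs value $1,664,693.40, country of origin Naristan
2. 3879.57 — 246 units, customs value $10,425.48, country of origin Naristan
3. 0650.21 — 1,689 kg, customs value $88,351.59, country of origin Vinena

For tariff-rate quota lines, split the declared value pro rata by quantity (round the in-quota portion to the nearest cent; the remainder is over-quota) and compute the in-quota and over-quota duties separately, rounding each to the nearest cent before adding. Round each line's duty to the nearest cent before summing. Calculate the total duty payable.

Line 1 (5051.04, Naristan, 6,780 kg, $1,664,693.40):
Code 5051.04 is under a tariff-rate quota (threshold 2,379 kg). In-quota: 2,379 kg at 9.5%; over-quota: 4,401 kg at 33%.
Pro-rata value split: in-quota = $1,664,693.40 × 2,379/6,780 = $584,115.87; over-quota = $1,664,693.40 − $584,115.87 = $1,080,577.53.
In-quota duty = $584,115.87 × 9.5% = $55,491.01. Over-quota duty = $1,080,577.53 × 33% = $356,590.58.
Line duty = $55,491.01 + $356,590.58 = $412,081.59.
Line 2 (3879.57, Naristan, 246 units, $10,425.48):
Base rate for 3879.57 is $1.95/unit.
Origin Naristan qualifies under the Vinesta–Naristan agreement and 3879.57 is covered: preferential rate Free applies instead.
Duty = $10,425.48 × 0% = $0.00.
Line 3 (0650.21, Vinena, 1,689 kg, $88,351.59):
Base rate for 0650.21 is $6.10/kg.
0650.21 has an FTA preferential rate, but origin Vinena is not Naristan; base rate stands.
Duty = 1,689 × $6.10 = $10,302.90.
Total = $412,081.59 + $0.00 + $10,302.90 = $422,384.49.

$422,384.49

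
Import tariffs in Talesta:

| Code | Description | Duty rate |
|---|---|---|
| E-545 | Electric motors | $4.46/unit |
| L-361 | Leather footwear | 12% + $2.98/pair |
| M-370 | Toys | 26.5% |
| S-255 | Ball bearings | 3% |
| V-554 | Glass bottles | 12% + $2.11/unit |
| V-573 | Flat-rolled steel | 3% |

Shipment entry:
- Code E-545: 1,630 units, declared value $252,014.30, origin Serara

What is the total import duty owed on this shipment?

$7,269.80

Line 1 (E-545, Serara, 1,630 units, $252,014.30):
Base rate for E-545 is $4.46/unit.
Duty = 1,630 × $4.46 = $7,269.80.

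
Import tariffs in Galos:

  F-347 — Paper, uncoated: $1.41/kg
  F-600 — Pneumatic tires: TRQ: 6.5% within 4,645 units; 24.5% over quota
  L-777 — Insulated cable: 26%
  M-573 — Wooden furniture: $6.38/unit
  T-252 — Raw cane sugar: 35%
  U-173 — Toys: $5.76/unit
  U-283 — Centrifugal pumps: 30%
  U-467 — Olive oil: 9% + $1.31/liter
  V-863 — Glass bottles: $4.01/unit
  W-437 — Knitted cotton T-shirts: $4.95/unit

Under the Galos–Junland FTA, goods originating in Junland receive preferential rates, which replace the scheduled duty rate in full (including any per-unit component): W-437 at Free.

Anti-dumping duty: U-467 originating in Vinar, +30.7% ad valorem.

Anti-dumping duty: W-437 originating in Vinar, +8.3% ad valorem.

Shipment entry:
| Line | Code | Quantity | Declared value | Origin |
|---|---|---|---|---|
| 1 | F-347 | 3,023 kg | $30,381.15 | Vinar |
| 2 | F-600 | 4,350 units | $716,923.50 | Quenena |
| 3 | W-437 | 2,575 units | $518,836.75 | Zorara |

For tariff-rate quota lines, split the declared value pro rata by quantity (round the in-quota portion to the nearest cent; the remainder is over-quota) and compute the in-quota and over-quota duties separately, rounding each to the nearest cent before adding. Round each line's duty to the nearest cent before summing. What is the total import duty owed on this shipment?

$63,608.71

Line 1 (F-347, Vinar, 3,023 kg, $30,381.15):
Base rate for F-347 is $1.41/kg.
Duty = 3,023 × $1.41 = $4,262.43.
Line 2 (F-600, Quenena, 4,350 units, $716,923.50):
Code F-600 is under a tariff-rate quota (threshold 4,645 units). Quantity 4,350 units is within the quota, so the in-quota rate 6.5% applies to the full value.
Duty = $716,923.50 × 6.5% = $46,600.03.
Line 3 (W-437, Zorara, 2,575 units, $518,836.75):
Base rate for W-437 is $4.95/unit.
W-437 has an FTA preferential rate, but origin Zorara is not Junland; base rate stands.
The additional-duty order on W-437 targets Vinar, not Zorara; it does not apply.
Duty = 2,575 × $4.95 = $12,746.25.
Total = $4,262.43 + $46,600.03 + $12,746.25 = $63,608.71.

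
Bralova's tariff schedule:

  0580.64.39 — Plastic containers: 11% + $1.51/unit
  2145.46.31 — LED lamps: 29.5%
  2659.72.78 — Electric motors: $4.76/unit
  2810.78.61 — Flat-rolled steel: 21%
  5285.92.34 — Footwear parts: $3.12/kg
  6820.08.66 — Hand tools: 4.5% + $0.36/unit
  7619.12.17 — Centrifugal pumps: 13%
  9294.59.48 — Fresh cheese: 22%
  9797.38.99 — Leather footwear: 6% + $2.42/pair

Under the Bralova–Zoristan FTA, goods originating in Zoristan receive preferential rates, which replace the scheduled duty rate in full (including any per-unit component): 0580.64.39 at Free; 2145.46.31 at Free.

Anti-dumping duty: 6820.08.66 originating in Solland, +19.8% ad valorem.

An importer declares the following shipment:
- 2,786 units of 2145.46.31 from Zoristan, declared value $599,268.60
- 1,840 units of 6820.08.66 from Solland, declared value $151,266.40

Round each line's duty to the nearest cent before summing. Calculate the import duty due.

Line 1 (2145.46.31, Zoristan, 2,786 units, $599,268.60):
Base rate for 2145.46.31 is 29.5%.
Origin Zoristan qualifies under the Bralova–Zoristan agreement and 2145.46.31 is covered: preferential rate Free applies instead.
Duty = $599,268.60 × 0% = $0.00.
Line 2 (6820.08.66, Solland, 1,840 units, $151,266.40):
Base rate for 6820.08.66 is 4.5% + $0.36/unit.
Additional duty on 6820.08.66 from Solland: +19.8%. Applied ad valorem rate: 4.5% + 19.8% = 24.3%.
Duty = $151,266.40 × 24.3% + 1,840 × $0.36 = $37,420.14.
Total = $0.00 + $37,420.14 = $37,420.14.

$37,420.14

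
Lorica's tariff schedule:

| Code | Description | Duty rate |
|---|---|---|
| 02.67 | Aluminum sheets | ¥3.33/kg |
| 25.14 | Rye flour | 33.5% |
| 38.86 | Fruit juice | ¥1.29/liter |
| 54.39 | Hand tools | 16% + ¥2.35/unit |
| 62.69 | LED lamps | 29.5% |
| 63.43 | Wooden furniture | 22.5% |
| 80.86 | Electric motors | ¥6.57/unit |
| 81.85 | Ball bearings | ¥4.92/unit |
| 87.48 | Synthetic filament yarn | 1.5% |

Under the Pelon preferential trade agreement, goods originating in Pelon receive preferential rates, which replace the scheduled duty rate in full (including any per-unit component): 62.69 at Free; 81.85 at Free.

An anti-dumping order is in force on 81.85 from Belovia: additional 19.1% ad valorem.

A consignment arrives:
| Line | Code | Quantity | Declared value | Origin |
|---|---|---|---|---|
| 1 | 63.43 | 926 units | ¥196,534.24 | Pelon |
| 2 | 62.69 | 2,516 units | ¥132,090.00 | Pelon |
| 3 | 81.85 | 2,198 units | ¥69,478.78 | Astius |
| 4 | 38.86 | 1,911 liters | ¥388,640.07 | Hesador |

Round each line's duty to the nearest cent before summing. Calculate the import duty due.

¥57,499.55

Line 1 (63.43, Pelon, 926 units, ¥196,534.24):
Base rate for 63.43 is 22.5%.
Origin Pelon is the FTA partner but 63.43 is not on the preference list; base rate stands.
Duty = ¥196,534.24 × 22.5% = ¥44,220.20.
Line 2 (62.69, Pelon, 2,516 units, ¥132,090.00):
Base rate for 62.69 is 29.5%.
Origin Pelon qualifies under the Lorica–Pelon agreement and 62.69 is covered: preferential rate Free applies instead.
Duty = ¥132,090.00 × 0% = ¥0.00.
Line 3 (81.85, Astius, 2,198 units, ¥69,478.78):
Base rate for 81.85 is ¥4.92/unit.
81.85 has an FTA preferential rate, but origin Astius is not Pelon; base rate stands.
The additional-duty order on 81.85 targets Belovia, not Astius; it does not apply.
Duty = 2,198 × ¥4.92 = ¥10,814.16.
Line 4 (38.86, Hesador, 1,911 liters, ¥388,640.07):
Base rate for 38.86 is ¥1.29/liter.
Duty = 1,911 × ¥1.29 = ¥2,465.19.
Total = ¥44,220.20 + ¥0.00 + ¥10,814.16 + ¥2,465.19 = ¥57,499.55.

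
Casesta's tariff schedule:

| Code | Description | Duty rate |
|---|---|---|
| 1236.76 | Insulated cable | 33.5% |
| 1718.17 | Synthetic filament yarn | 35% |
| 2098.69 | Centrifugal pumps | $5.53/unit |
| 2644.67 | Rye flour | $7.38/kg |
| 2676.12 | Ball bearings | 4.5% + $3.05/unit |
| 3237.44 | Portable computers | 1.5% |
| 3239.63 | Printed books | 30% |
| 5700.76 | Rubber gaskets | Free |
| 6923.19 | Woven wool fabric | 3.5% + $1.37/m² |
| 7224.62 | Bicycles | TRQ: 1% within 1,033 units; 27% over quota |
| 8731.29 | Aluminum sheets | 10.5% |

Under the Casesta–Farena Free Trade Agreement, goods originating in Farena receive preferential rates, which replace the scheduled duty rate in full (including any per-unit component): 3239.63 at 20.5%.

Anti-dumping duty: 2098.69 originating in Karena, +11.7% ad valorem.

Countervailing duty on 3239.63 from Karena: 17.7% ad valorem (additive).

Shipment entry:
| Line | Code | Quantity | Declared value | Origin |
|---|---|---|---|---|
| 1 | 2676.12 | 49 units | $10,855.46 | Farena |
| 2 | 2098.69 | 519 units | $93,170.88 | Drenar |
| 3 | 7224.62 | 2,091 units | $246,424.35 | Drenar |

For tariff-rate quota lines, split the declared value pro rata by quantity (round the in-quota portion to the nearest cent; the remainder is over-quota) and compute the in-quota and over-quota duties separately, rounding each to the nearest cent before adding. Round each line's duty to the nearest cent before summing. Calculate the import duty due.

Line 1 (2676.12, Farena, 49 units, $10,855.46):
Base rate for 2676.12 is 4.5% + $3.05/unit.
Origin Farena is the FTA partner but 2676.12 is not on the preference list; base rate stands.
Duty = $10,855.46 × 4.5% + 49 × $3.05 = $637.95.
Line 2 (2098.69, Drenar, 519 units, $93,170.88):
Base rate for 2098.69 is $5.53/unit.
The additional-duty order on 2098.69 targets Karena, not Drenar; it does not apply.
Duty = 519 × $5.53 = $2,870.07.
Line 3 (7224.62, Drenar, 2,091 units, $246,424.35):
Code 7224.62 is under a tariff-rate quota (threshold 1,033 units). In-quota: 1,033 units at 1%; over-quota: 1,058 units at 27%.
Pro-rata value split: in-quota = $246,424.35 × 1,033/2,091 = $121,739.05; over-quota = $246,424.35 − $121,739.05 = $124,685.30.
In-quota duty = $121,739.05 × 1% = $1,217.39. Over-quota duty = $124,685.30 × 27% = $33,665.03.
Line duty = $1,217.39 + $33,665.03 = $34,882.42.
Total = $637.95 + $2,870.07 + $34,882.42 = $38,390.44.

$38,390.44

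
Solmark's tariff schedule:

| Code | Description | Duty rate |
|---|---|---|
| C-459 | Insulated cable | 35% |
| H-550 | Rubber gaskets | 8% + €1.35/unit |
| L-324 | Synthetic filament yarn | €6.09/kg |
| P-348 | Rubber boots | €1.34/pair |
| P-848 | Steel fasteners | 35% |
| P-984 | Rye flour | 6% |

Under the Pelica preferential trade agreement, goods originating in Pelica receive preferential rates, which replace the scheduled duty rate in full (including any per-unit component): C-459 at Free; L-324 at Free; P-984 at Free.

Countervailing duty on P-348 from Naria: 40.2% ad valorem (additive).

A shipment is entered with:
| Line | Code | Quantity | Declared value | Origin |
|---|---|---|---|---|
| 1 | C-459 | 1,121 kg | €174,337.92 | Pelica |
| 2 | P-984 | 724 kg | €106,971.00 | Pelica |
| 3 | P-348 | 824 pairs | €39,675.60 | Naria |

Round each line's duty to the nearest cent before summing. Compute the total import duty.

€17,053.75

Line 1 (C-459, Pelica, 1,121 kg, €174,337.92):
Base rate for C-459 is 35%.
Origin Pelica qualifies under the Solmark–Pelica agreement and C-459 is covered: preferential rate Free applies instead.
Duty = €174,337.92 × 0% = €0.00.
Line 2 (P-984, Pelica, 724 kg, €106,971.00):
Base rate for P-984 is 6%.
Origin Pelica qualifies under the Solmark–Pelica agreement and P-984 is covered: preferential rate Free applies instead.
Duty = €106,971.00 × 0% = €0.00.
Line 3 (P-348, Naria, 824 pairs, €39,675.60):
Base rate for P-348 is €1.34/pair.
Additional duty on P-348 from Naria: +40.2% ad valorem. Applied ad valorem rate = 40.2%.
Duty = €39,675.60 × 40.2% + 824 × €1.34 = €17,053.75.
Total = €0.00 + €0.00 + €17,053.75 = €17,053.75.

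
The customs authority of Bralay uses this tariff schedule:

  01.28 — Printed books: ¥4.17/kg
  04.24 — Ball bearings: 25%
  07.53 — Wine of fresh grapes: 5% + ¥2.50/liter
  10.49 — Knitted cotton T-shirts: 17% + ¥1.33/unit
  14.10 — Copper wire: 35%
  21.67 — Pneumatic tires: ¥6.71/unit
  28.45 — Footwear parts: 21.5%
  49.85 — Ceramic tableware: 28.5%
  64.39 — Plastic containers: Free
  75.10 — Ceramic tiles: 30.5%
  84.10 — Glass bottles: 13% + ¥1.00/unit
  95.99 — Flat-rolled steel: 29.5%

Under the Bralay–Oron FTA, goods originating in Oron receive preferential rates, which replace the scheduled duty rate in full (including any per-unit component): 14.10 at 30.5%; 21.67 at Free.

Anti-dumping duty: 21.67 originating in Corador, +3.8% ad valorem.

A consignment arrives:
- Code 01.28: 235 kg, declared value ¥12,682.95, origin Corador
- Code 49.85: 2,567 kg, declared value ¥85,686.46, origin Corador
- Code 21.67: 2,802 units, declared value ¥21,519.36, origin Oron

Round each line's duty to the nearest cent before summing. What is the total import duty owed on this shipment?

¥25,400.59

Line 1 (01.28, Corador, 235 kg, ¥12,682.95):
Base rate for 01.28 is ¥4.17/kg.
Duty = 235 × ¥4.17 = ¥979.95.
Line 2 (49.85, Corador, 2,567 kg, ¥85,686.46):
Base rate for 49.85 is 28.5%.
Duty = ¥85,686.46 × 28.5% = ¥24,420.64.
Line 3 (21.67, Oron, 2,802 units, ¥21,519.36):
Base rate for 21.67 is ¥6.71/unit.
Origin Oron qualifies under the Bralay–Oron agreement and 21.67 is covered: preferential rate Free applies instead.
The additional-duty order on 21.67 targets Corador, not Oron; it does not apply.
Duty = ¥21,519.36 × 0% = ¥0.00.
Total = ¥979.95 + ¥24,420.64 + ¥0.00 = ¥25,400.59.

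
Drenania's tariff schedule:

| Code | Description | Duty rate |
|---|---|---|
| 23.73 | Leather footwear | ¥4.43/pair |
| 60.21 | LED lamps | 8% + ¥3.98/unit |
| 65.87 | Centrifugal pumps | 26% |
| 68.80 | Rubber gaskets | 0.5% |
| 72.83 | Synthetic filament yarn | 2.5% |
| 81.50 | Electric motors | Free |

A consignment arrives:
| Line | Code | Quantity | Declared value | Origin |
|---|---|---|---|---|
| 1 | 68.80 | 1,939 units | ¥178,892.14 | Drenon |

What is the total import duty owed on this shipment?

Line 1 (68.80, Drenon, 1,939 units, ¥178,892.14):
Base rate for 68.80 is 0.5%.
Duty = ¥178,892.14 × 0.5% = ¥894.46.

¥894.46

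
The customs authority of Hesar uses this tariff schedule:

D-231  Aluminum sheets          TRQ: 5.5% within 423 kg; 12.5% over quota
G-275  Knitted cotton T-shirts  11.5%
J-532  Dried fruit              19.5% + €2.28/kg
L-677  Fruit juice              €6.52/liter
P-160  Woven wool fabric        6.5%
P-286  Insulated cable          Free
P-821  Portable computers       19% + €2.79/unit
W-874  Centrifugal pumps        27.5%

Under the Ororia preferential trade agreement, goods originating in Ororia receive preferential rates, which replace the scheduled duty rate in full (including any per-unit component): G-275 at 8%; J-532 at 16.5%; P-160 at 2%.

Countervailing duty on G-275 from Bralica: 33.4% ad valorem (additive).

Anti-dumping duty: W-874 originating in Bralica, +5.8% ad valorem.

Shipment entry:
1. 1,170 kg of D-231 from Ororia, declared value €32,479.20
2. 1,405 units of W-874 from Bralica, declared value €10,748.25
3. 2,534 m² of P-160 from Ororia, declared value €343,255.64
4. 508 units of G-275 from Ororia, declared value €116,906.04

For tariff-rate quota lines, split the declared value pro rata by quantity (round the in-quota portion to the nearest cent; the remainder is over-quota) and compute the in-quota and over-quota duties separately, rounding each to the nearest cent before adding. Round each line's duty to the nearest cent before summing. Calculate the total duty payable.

Line 1 (D-231, Ororia, 1,170 kg, €32,479.20):
Code D-231 is under a tariff-rate quota (threshold 423 kg). In-quota: 423 kg at 5.5%; over-quota: 747 kg at 12.5%.
Pro-rata value split: in-quota = €32,479.20 × 423/1,170 = €11,742.48; over-quota = €32,479.20 − €11,742.48 = €20,736.72.
In-quota duty = €11,742.48 × 5.5% = €645.84. Over-quota duty = €20,736.72 × 12.5% = €2,592.09.
Line duty = €645.84 + €2,592.09 = €3,237.93.
Line 2 (W-874, Bralica, 1,405 units, €10,748.25):
Base rate for W-874 is 27.5%.
Additional duty on W-874 from Bralica: +5.8%. Applied ad valorem rate: 27.5% + 5.8% = 33.3%.
Duty = €10,748.25 × 33.3% = €3,579.17.
Line 3 (P-160, Ororia, 2,534 m², €343,255.64):
Base rate for P-160 is 6.5%.
Origin Ororia qualifies under the Hesar–Ororia agreement and P-160 is covered: preferential rate 2% applies instead.
Duty = €343,255.64 × 2% = €6,865.11.
Line 4 (G-275, Ororia, 508 units, €116,906.04):
Base rate for G-275 is 11.5%.
Origin Ororia qualifies under the Hesar–Ororia agreement and G-275 is covered: preferential rate 8% applies instead.
The additional-duty order on G-275 targets Bralica, not Ororia; it does not apply.
Duty = €116,906.04 × 8% = €9,352.48.
Total = €3,237.93 + €3,579.17 + €6,865.11 + €9,352.48 = €23,034.69.

€23,034.69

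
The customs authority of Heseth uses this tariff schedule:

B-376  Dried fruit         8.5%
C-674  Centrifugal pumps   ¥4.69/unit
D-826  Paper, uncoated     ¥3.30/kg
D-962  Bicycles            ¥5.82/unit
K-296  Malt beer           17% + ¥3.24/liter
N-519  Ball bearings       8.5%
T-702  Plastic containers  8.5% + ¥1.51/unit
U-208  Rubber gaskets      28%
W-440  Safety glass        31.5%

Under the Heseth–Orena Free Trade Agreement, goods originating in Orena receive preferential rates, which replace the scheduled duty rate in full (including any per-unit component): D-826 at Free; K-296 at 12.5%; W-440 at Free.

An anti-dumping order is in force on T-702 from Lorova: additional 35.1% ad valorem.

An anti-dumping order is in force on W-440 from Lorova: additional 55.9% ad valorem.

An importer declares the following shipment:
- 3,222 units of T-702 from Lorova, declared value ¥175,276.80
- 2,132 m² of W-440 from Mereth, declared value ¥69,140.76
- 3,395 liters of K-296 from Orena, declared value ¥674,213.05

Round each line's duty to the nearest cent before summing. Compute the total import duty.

Line 1 (T-702, Lorova, 3,222 units, ¥175,276.80):
Base rate for T-702 is 8.5% + ¥1.51/unit.
Additional duty on T-702 from Lorova: +35.1%. Applied ad valorem rate: 8.5% + 35.1% = 43.6%.
Duty = ¥175,276.80 × 43.6% + 3,222 × ¥1.51 = ¥81,285.90.
Line 2 (W-440, Mereth, 2,132 m², ¥69,140.76):
Base rate for W-440 is 31.5%.
W-440 has an FTA preferential rate, but origin Mereth is not Orena; base rate stands.
The additional-duty order on W-440 targets Lorova, not Mereth; it does not apply.
Duty = ¥69,140.76 × 31.5% = ¥21,779.34.
Line 3 (K-296, Orena, 3,395 liters, ¥674,213.05):
Base rate for K-296 is 17% + ¥3.24/liter.
Origin Orena qualifies under the Heseth–Orena agreement and K-296 is covered: preferential rate 12.5% applies instead.
Duty = ¥674,213.05 × 12.5% = ¥84,276.63.
Total = ¥81,285.90 + ¥21,779.34 + ¥84,276.63 = ¥187,341.87.

¥187,341.87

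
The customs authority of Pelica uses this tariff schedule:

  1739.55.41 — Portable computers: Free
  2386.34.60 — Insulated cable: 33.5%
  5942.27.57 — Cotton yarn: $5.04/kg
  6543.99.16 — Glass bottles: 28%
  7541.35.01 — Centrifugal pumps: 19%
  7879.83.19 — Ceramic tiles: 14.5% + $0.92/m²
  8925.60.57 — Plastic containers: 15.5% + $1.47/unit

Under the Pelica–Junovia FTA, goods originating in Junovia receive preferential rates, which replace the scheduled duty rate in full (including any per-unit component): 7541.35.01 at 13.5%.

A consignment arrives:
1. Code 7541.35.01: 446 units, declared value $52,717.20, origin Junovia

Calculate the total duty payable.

$7,116.82

Line 1 (7541.35.01, Junovia, 446 units, $52,717.20):
Base rate for 7541.35.01 is 19%.
Origin Junovia qualifies under the Pelica–Junovia agreement and 7541.35.01 is covered: preferential rate 13.5% applies instead.
Duty = $52,717.20 × 13.5% = $7,116.82.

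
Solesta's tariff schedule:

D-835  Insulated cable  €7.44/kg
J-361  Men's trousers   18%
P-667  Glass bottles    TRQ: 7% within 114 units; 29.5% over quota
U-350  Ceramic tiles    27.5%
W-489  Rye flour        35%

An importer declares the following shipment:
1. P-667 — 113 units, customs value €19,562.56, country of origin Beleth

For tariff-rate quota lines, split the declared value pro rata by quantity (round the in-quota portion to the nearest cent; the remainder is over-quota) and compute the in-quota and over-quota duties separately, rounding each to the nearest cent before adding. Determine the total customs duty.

€1,369.38

Line 1 (P-667, Beleth, 113 units, €19,562.56):
Code P-667 is under a tariff-rate quota (threshold 114 units). Quantity 113 units is within the quota, so the in-quota rate 7% applies to the full value.
Duty = €19,562.56 × 7% = €1,369.38.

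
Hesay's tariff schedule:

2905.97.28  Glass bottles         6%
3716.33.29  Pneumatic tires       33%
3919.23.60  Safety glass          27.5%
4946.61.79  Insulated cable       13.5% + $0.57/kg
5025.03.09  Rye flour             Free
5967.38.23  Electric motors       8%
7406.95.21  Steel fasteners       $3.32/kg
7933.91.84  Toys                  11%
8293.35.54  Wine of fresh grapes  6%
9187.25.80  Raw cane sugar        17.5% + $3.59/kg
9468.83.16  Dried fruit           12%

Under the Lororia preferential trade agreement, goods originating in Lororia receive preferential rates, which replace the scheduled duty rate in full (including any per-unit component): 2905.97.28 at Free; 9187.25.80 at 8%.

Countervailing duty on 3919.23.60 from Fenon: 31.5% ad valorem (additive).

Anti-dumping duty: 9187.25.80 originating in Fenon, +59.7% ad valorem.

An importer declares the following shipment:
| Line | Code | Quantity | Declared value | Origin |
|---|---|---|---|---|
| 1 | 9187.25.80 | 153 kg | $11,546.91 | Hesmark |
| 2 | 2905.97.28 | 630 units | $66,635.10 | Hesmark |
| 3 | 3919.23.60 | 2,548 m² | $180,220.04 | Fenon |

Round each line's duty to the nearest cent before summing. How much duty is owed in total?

Line 1 (9187.25.80, Hesmark, 153 kg, $11,546.91):
Base rate for 9187.25.80 is 17.5% + $3.59/kg.
9187.25.80 has an FTA preferential rate, but origin Hesmark is not Lororia; base rate stands.
The additional-duty order on 9187.25.80 targets Fenon, not Hesmark; it does not apply.
Duty = $11,546.91 × 17.5% + 153 × $3.59 = $2,569.98.
Line 2 (2905.97.28, Hesmark, 630 units, $66,635.10):
Base rate for 2905.97.28 is 6%.
2905.97.28 has an FTA preferential rate, but origin Hesmark is not Lororia; base rate stands.
Duty = $66,635.10 × 6% = $3,998.11.
Line 3 (3919.23.60, Fenon, 2,548 m², $180,220.04):
Base rate for 3919.23.60 is 27.5%.
Additional duty on 3919.23.60 from Fenon: +31.5%. Applied ad valorem rate: 27.5% + 31.5% = 59%.
Duty = $180,220.04 × 59% = $106,329.82.
Total = $2,569.98 + $3,998.11 + $106,329.82 = $112,897.91.

$112,897.91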